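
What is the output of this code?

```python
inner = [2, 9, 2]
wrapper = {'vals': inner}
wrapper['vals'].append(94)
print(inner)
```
[2, 9, 2, 94]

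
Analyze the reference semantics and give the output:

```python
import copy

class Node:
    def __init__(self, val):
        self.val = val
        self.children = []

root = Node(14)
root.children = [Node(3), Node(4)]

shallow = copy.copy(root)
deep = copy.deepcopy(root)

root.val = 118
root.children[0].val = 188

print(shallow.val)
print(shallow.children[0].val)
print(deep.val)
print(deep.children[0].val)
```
14
188
14
3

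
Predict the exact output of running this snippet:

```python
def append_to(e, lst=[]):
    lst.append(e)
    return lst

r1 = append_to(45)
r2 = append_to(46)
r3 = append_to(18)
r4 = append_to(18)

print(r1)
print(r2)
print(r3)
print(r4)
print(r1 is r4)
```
[45, 46, 18, 18]
[45, 46, 18, 18]
[45, 46, 18, 18]
[45, 46, 18, 18]
True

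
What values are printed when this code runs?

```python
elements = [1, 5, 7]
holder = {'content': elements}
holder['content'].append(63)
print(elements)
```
[1, 5, 7, 63]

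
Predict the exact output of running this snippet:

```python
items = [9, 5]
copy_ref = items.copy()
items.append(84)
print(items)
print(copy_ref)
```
[9, 5, 84]
[9, 5]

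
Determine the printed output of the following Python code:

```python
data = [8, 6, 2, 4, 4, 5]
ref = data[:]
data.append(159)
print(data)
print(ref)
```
[8, 6, 2, 4, 4, 5, 159]
[8, 6, 2, 4, 4, 5]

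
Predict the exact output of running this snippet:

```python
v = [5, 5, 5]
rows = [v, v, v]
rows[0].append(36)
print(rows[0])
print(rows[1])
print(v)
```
[5, 5, 5, 36]
[5, 5, 5, 36]
[5, 5, 5, 36]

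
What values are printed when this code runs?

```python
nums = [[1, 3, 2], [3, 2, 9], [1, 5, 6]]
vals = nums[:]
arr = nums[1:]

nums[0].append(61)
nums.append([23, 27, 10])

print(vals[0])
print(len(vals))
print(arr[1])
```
[1, 3, 2, 61]
3
[1, 5, 6]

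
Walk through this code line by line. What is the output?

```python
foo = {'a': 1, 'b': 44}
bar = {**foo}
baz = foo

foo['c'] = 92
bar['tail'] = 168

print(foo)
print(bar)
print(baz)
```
{'a': 1, 'b': 44, 'c': 92}
{'a': 1, 'b': 44, 'tail': 168}
{'a': 1, 'b': 44, 'c': 92}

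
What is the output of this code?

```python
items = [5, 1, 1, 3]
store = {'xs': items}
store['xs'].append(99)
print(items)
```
[5, 1, 1, 3, 99]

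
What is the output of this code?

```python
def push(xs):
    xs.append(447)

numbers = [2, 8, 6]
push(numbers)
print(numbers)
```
[2, 8, 6, 447]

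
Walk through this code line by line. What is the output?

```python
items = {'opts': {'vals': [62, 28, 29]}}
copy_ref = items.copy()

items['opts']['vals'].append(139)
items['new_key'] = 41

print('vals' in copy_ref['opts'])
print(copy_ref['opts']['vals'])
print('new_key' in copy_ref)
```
True
[62, 28, 29, 139]
False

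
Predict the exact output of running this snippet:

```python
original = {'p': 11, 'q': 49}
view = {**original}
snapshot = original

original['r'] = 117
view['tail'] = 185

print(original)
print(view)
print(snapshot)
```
{'p': 11, 'q': 49, 'r': 117}
{'p': 11, 'q': 49, 'tail': 185}
{'p': 11, 'q': 49, 'r': 117}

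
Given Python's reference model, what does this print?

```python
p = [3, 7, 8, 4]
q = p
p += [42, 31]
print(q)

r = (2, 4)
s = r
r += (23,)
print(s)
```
[3, 7, 8, 4, 42, 31]
(2, 4)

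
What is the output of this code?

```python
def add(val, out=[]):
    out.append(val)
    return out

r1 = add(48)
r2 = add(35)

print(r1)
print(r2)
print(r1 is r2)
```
[48, 35]
[48, 35]
True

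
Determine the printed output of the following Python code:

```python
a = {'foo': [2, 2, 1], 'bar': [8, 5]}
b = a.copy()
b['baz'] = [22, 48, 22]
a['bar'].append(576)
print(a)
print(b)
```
{'foo': [2, 2, 1], 'bar': [8, 5, 576]}
{'foo': [2, 2, 1], 'bar': [8, 5, 576], 'baz': [22, 48, 22]}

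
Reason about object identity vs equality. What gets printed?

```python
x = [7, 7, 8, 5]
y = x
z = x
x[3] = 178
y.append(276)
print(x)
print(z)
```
[7, 7, 8, 178, 276]
[7, 7, 8, 178, 276]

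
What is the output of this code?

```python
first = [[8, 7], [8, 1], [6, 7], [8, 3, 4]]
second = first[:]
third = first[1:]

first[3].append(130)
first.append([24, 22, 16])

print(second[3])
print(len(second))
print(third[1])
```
[8, 3, 4, 130]
4
[6, 7]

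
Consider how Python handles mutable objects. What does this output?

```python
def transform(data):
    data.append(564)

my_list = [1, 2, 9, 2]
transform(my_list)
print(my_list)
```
[1, 2, 9, 2, 564]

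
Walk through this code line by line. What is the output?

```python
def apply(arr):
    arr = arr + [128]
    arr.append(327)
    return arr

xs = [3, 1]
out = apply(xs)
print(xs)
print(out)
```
[3, 1]
[3, 1, 128, 327]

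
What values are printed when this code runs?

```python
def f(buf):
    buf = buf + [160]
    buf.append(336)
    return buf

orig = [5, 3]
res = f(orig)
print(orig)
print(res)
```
[5, 3]
[5, 3, 160, 336]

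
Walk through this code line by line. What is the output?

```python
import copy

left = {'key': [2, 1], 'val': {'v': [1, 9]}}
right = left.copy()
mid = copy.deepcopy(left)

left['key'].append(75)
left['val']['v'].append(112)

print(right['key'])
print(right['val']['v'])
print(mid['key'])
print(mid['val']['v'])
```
[2, 1, 75]
[1, 9, 112]
[2, 1]
[1, 9]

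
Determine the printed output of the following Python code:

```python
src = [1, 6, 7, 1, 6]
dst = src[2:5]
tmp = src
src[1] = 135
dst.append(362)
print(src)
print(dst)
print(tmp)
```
[1, 135, 7, 1, 6]
[7, 1, 6, 362]
[1, 135, 7, 1, 6]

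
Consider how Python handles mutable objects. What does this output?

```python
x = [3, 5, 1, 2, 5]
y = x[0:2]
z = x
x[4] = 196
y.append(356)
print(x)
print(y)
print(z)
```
[3, 5, 1, 2, 196]
[3, 5, 356]
[3, 5, 1, 2, 196]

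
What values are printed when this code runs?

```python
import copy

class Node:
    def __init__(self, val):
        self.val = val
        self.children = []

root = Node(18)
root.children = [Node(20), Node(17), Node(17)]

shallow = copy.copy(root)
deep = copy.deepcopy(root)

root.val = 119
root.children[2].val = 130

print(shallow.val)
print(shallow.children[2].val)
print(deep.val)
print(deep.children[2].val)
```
18
130
18
17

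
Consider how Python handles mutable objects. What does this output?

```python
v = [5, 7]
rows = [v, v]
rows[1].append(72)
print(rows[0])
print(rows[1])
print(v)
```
[5, 7, 72]
[5, 7, 72]
[5, 7, 72]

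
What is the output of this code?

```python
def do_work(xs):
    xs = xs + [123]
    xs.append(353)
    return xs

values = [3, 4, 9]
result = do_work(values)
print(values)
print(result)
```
[3, 4, 9]
[3, 4, 9, 123, 353]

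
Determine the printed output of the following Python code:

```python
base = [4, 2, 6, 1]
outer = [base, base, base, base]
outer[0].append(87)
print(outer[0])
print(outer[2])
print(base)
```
[4, 2, 6, 1, 87]
[4, 2, 6, 1, 87]
[4, 2, 6, 1, 87]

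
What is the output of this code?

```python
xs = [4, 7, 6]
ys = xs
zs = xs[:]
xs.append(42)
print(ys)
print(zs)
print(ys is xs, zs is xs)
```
[4, 7, 6, 42]
[4, 7, 6]
True False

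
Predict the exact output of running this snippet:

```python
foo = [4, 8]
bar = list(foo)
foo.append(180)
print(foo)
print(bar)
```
[4, 8, 180]
[4, 8]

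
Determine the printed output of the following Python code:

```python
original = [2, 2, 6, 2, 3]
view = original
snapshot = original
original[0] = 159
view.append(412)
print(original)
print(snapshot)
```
[159, 2, 6, 2, 3, 412]
[159, 2, 6, 2, 3, 412]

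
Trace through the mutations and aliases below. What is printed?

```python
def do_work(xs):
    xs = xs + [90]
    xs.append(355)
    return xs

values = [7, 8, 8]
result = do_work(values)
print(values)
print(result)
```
[7, 8, 8]
[7, 8, 8, 90, 355]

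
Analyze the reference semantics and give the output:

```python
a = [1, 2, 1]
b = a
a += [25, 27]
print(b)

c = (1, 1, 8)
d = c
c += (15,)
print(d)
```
[1, 2, 1, 25, 27]
(1, 1, 8)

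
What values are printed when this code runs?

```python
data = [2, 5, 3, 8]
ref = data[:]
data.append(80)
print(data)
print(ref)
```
[2, 5, 3, 8, 80]
[2, 5, 3, 8]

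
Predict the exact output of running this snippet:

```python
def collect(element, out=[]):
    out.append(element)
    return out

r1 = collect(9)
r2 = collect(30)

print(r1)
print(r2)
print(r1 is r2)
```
[9, 30]
[9, 30]
True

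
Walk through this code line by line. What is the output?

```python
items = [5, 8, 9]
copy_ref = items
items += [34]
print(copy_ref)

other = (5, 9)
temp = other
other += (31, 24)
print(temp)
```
[5, 8, 9, 34]
(5, 9)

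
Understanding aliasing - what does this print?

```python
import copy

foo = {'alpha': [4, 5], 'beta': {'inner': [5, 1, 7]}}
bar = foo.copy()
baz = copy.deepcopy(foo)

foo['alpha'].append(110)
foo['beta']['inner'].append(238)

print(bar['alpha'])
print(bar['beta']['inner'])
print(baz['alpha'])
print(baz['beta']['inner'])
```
[4, 5, 110]
[5, 1, 7, 238]
[4, 5]
[5, 1, 7]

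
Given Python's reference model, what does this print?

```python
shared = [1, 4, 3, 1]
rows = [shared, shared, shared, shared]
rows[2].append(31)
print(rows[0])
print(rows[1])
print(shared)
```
[1, 4, 3, 1, 31]
[1, 4, 3, 1, 31]
[1, 4, 3, 1, 31]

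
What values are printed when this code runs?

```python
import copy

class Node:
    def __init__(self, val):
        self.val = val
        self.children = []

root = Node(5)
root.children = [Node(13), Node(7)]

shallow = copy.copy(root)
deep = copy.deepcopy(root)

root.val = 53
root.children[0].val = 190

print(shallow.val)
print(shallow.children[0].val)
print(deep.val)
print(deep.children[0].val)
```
5
190
5
13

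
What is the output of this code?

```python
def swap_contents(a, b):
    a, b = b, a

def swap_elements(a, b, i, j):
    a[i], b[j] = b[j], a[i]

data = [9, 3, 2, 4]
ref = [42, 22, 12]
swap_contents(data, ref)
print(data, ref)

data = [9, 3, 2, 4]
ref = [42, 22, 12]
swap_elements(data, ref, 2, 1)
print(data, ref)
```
[9, 3, 2, 4] [42, 22, 12]
[9, 3, 22, 4] [42, 2, 12]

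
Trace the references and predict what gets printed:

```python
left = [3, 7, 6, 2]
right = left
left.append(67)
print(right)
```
[3, 7, 6, 2, 67]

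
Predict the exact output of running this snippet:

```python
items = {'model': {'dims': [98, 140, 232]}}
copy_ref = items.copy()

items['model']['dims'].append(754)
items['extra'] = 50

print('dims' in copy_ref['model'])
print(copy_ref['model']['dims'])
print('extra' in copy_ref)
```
True
[98, 140, 232, 754]
False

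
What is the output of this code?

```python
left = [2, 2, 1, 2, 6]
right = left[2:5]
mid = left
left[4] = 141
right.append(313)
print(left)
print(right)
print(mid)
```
[2, 2, 1, 2, 141]
[1, 2, 6, 313]
[2, 2, 1, 2, 141]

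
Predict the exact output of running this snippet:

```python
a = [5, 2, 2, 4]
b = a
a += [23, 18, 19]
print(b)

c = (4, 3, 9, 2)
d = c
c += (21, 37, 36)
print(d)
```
[5, 2, 2, 4, 23, 18, 19]
(4, 3, 9, 2)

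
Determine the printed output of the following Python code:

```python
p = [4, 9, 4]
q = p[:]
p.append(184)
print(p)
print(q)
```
[4, 9, 4, 184]
[4, 9, 4]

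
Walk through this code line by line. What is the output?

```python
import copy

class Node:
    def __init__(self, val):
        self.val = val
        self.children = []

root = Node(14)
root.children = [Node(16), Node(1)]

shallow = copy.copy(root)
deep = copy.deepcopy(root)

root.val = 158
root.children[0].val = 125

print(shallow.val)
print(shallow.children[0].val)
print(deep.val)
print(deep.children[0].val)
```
14
125
14
16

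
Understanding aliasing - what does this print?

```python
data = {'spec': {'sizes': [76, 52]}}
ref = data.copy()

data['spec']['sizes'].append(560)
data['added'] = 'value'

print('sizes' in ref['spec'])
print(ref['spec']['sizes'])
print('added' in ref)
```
True
[76, 52, 560]
False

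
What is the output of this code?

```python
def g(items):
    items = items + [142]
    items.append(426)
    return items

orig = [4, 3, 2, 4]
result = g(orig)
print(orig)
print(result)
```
[4, 3, 2, 4]
[4, 3, 2, 4, 142, 426]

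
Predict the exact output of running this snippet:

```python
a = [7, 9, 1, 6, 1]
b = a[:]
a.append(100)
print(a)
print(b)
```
[7, 9, 1, 6, 1, 100]
[7, 9, 1, 6, 1]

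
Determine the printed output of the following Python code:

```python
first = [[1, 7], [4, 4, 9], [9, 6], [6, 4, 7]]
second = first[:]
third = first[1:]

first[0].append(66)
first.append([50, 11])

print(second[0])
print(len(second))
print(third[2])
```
[1, 7, 66]
4
[6, 4, 7]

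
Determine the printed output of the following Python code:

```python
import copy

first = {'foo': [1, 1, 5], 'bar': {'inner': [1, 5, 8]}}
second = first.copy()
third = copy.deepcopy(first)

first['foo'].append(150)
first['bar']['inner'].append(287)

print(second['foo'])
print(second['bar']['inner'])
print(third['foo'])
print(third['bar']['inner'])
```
[1, 1, 5, 150]
[1, 5, 8, 287]
[1, 1, 5]
[1, 5, 8]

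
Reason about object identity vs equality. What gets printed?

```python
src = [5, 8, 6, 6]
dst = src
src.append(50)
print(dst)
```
[5, 8, 6, 6, 50]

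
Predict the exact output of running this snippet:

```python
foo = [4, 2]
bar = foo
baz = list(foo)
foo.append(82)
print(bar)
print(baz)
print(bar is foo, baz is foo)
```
[4, 2, 82]
[4, 2]
True False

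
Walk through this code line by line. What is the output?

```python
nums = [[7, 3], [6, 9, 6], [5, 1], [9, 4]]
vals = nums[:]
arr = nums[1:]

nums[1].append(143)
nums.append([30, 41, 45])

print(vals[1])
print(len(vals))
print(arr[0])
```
[6, 9, 6, 143]
4
[6, 9, 6, 143]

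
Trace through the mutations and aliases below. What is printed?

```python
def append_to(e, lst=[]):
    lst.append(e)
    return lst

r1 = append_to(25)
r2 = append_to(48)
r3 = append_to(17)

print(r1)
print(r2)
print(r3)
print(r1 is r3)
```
[25, 48, 17]
[25, 48, 17]
[25, 48, 17]
True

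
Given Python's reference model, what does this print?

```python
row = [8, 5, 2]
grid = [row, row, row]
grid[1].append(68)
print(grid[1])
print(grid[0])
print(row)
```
[8, 5, 2, 68]
[8, 5, 2, 68]
[8, 5, 2, 68]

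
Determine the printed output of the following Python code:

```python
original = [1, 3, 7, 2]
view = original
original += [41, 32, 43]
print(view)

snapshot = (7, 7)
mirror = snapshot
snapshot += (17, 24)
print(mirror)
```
[1, 3, 7, 2, 41, 32, 43]
(7, 7)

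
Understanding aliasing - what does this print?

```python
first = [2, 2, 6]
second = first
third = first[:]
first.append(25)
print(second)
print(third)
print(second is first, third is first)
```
[2, 2, 6, 25]
[2, 2, 6]
True False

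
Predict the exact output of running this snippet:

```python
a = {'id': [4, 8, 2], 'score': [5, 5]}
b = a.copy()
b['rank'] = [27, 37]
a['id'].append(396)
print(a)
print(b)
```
{'id': [4, 8, 2, 396], 'score': [5, 5]}
{'id': [4, 8, 2, 396], 'score': [5, 5], 'rank': [27, 37]}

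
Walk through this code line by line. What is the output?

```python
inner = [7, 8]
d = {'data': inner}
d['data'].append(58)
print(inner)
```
[7, 8, 58]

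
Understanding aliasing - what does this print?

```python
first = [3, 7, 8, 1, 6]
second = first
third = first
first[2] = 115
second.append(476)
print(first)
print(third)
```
[3, 7, 115, 1, 6, 476]
[3, 7, 115, 1, 6, 476]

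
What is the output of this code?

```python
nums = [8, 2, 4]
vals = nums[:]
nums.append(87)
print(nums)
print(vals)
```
[8, 2, 4, 87]
[8, 2, 4]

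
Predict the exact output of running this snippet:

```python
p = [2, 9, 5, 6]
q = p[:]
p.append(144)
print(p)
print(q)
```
[2, 9, 5, 6, 144]
[2, 9, 5, 6]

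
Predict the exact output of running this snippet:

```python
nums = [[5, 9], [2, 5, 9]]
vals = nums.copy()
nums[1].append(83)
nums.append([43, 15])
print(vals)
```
[[5, 9], [2, 5, 9, 83]]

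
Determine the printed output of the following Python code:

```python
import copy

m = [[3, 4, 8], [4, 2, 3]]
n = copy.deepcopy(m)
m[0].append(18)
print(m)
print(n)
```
[[3, 4, 8, 18], [4, 2, 3]]
[[3, 4, 8], [4, 2, 3]]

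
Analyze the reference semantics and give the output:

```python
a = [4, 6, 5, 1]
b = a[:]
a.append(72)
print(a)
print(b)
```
[4, 6, 5, 1, 72]
[4, 6, 5, 1]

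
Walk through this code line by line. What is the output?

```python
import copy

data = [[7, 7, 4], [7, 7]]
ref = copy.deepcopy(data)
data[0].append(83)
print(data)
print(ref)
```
[[7, 7, 4, 83], [7, 7]]
[[7, 7, 4], [7, 7]]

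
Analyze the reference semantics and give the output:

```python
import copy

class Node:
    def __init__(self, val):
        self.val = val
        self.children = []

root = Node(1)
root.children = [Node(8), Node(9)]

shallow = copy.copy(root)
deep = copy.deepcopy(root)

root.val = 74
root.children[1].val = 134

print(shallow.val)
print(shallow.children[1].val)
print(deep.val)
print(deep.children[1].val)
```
1
134
1
9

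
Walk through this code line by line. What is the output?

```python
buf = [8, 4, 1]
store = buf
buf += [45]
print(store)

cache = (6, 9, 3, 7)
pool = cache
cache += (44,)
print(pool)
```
[8, 4, 1, 45]
(6, 9, 3, 7)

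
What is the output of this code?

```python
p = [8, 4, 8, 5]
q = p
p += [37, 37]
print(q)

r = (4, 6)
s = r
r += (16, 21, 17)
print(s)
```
[8, 4, 8, 5, 37, 37]
(4, 6)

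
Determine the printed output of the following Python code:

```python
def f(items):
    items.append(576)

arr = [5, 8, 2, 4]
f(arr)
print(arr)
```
[5, 8, 2, 4, 576]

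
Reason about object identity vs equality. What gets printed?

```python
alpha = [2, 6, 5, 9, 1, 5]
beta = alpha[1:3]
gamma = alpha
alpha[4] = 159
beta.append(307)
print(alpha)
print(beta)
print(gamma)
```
[2, 6, 5, 9, 159, 5]
[6, 5, 307]
[2, 6, 5, 9, 159, 5]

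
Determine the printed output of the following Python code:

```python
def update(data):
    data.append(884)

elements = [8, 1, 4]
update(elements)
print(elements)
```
[8, 1, 4, 884]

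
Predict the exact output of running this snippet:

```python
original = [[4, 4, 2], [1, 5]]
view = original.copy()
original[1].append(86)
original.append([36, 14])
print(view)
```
[[4, 4, 2], [1, 5, 86]]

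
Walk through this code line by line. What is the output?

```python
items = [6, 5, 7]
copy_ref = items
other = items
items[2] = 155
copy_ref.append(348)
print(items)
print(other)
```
[6, 5, 155, 348]
[6, 5, 155, 348]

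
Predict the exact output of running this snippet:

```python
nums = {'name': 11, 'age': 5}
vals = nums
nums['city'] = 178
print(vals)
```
{'name': 11, 'age': 5, 'city': 178}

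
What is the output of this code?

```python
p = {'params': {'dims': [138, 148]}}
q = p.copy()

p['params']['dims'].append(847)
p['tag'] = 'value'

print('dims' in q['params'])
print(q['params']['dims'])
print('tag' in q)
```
True
[138, 148, 847]
False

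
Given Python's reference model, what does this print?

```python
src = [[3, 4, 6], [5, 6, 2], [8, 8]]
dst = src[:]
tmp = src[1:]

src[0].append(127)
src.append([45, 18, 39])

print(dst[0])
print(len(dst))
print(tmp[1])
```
[3, 4, 6, 127]
3
[8, 8]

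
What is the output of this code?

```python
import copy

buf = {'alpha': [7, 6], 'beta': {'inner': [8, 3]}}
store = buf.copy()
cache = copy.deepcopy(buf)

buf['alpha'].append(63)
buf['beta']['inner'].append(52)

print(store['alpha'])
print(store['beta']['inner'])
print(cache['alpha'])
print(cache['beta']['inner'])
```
[7, 6, 63]
[8, 3, 52]
[7, 6]
[8, 3]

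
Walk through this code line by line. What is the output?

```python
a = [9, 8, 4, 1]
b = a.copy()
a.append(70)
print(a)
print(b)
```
[9, 8, 4, 1, 70]
[9, 8, 4, 1]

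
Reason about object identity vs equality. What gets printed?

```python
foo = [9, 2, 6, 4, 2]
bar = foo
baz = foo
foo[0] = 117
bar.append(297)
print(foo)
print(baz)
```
[117, 2, 6, 4, 2, 297]
[117, 2, 6, 4, 2, 297]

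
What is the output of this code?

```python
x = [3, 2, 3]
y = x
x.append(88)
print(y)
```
[3, 2, 3, 88]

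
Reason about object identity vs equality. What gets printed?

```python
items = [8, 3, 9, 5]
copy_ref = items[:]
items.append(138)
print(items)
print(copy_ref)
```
[8, 3, 9, 5, 138]
[8, 3, 9, 5]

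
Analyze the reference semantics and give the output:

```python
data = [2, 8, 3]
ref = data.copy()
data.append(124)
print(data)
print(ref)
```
[2, 8, 3, 124]
[2, 8, 3]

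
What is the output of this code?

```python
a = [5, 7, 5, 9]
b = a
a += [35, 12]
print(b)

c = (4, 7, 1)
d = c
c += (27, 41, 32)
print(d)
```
[5, 7, 5, 9, 35, 12]
(4, 7, 1)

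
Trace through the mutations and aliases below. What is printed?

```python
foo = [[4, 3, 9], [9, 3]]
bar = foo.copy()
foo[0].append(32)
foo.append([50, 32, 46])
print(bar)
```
[[4, 3, 9, 32], [9, 3]]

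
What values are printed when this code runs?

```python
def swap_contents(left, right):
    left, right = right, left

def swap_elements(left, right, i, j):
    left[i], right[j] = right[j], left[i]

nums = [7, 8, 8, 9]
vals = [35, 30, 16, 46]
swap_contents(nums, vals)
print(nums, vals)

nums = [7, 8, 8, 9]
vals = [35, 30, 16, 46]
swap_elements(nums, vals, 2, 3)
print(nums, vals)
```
[7, 8, 8, 9] [35, 30, 16, 46]
[7, 8, 46, 9] [35, 30, 16, 8]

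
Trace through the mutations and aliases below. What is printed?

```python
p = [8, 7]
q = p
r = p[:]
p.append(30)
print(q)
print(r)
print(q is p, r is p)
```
[8, 7, 30]
[8, 7]
True False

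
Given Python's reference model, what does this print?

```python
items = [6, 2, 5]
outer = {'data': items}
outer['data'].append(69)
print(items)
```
[6, 2, 5, 69]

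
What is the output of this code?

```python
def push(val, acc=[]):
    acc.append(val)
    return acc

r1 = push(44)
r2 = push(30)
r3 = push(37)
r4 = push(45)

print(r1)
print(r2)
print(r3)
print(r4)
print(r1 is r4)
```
[44, 30, 37, 45]
[44, 30, 37, 45]
[44, 30, 37, 45]
[44, 30, 37, 45]
True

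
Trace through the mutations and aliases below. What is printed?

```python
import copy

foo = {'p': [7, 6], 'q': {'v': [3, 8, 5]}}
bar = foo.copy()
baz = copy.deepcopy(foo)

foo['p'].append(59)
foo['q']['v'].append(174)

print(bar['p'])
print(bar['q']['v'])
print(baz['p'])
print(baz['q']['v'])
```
[7, 6, 59]
[3, 8, 5, 174]
[7, 6]
[3, 8, 5]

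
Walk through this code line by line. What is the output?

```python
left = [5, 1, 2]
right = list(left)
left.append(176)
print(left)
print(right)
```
[5, 1, 2, 176]
[5, 1, 2]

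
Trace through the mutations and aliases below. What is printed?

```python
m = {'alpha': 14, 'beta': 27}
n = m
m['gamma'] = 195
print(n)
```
{'alpha': 14, 'beta': 27, 'gamma': 195}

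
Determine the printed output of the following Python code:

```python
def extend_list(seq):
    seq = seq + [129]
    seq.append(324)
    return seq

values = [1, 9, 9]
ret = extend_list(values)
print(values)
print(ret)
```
[1, 9, 9]
[1, 9, 9, 129, 324]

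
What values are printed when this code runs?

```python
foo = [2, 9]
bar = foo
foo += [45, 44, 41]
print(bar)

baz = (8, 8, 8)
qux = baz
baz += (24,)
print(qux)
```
[2, 9, 45, 44, 41]
(8, 8, 8)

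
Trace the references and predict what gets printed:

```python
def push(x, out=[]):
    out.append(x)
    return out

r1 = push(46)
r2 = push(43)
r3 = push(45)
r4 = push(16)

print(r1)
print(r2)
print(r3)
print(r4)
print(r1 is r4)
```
[46, 43, 45, 16]
[46, 43, 45, 16]
[46, 43, 45, 16]
[46, 43, 45, 16]
True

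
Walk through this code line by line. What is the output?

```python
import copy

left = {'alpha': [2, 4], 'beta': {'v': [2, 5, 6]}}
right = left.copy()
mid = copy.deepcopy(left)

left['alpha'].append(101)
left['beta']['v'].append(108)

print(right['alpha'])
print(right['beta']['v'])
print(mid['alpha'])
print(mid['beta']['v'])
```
[2, 4, 101]
[2, 5, 6, 108]
[2, 4]
[2, 5, 6]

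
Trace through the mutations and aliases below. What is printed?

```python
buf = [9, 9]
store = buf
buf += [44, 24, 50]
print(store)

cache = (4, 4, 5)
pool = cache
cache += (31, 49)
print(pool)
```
[9, 9, 44, 24, 50]
(4, 4, 5)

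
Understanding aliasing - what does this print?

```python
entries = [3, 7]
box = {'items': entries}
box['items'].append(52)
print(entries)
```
[3, 7, 52]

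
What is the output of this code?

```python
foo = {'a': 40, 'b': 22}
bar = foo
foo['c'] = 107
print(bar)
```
{'a': 40, 'b': 22, 'c': 107}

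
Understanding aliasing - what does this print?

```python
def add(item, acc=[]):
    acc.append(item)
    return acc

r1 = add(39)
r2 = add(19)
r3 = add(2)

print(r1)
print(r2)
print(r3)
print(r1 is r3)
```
[39, 19, 2]
[39, 19, 2]
[39, 19, 2]
True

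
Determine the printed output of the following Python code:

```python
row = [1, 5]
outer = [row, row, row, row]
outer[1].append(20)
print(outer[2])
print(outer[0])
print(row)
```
[1, 5, 20]
[1, 5, 20]
[1, 5, 20]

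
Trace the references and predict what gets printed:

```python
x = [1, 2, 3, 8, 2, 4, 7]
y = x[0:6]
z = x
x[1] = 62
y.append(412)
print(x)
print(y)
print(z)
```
[1, 62, 3, 8, 2, 4, 7]
[1, 2, 3, 8, 2, 4, 412]
[1, 62, 3, 8, 2, 4, 7]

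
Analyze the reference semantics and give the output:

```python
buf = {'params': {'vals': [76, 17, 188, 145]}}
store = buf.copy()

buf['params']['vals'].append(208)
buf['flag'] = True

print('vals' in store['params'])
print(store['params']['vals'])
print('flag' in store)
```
True
[76, 17, 188, 145, 208]
False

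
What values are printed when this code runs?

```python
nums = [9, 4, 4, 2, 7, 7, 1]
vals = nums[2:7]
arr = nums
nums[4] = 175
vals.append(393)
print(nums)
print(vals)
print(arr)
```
[9, 4, 4, 2, 175, 7, 1]
[4, 2, 7, 7, 1, 393]
[9, 4, 4, 2, 175, 7, 1]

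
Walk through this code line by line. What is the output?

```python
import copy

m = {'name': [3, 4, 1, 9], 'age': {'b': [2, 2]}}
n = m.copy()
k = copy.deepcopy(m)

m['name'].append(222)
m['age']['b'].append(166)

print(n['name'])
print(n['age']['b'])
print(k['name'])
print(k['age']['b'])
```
[3, 4, 1, 9, 222]
[2, 2, 166]
[3, 4, 1, 9]
[2, 2]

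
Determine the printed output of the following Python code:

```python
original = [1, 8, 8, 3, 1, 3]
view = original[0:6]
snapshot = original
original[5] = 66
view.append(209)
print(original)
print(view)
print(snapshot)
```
[1, 8, 8, 3, 1, 66]
[1, 8, 8, 3, 1, 3, 209]
[1, 8, 8, 3, 1, 66]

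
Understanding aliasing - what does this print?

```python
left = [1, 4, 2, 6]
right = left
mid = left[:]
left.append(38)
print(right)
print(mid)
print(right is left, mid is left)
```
[1, 4, 2, 6, 38]
[1, 4, 2, 6]
True False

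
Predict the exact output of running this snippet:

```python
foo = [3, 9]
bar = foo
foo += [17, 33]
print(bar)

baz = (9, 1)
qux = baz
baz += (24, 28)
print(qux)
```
[3, 9, 17, 33]
(9, 1)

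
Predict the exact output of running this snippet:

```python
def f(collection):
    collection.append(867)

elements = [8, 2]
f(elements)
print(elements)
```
[8, 2, 867]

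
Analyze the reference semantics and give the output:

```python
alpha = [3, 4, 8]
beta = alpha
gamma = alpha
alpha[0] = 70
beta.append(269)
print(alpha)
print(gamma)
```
[70, 4, 8, 269]
[70, 4, 8, 269]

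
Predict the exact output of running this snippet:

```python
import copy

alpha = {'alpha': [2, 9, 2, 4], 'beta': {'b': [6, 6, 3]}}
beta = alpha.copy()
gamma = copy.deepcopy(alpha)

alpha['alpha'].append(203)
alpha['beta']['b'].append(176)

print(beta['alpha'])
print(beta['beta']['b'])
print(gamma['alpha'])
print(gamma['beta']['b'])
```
[2, 9, 2, 4, 203]
[6, 6, 3, 176]
[2, 9, 2, 4]
[6, 6, 3]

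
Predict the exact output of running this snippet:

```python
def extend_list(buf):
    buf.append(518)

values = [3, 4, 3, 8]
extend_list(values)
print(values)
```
[3, 4, 3, 8, 518]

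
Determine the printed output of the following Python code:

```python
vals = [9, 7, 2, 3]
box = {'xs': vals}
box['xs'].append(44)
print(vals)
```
[9, 7, 2, 3, 44]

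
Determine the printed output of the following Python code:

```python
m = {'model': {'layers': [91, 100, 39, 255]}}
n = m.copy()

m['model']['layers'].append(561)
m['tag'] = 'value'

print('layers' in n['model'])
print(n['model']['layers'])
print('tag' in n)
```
True
[91, 100, 39, 255, 561]
False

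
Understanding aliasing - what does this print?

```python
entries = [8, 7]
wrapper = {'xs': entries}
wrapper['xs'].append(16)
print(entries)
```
[8, 7, 16]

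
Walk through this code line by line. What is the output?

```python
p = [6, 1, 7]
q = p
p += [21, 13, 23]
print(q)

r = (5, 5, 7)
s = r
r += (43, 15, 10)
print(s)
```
[6, 1, 7, 21, 13, 23]
(5, 5, 7)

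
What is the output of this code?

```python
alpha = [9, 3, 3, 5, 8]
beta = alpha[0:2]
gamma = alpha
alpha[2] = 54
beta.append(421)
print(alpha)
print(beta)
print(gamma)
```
[9, 3, 54, 5, 8]
[9, 3, 421]
[9, 3, 54, 5, 8]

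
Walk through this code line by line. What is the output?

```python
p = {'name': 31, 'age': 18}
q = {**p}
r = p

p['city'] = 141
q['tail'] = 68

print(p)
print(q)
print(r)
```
{'name': 31, 'age': 18, 'city': 141}
{'name': 31, 'age': 18, 'tail': 68}
{'name': 31, 'age': 18, 'city': 141}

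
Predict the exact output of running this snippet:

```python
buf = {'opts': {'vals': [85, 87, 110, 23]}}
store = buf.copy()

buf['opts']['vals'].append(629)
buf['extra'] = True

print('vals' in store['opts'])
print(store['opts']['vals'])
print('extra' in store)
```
True
[85, 87, 110, 23, 629]
False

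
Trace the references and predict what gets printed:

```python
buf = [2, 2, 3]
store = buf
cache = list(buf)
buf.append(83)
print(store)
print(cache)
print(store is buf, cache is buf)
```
[2, 2, 3, 83]
[2, 2, 3]
True False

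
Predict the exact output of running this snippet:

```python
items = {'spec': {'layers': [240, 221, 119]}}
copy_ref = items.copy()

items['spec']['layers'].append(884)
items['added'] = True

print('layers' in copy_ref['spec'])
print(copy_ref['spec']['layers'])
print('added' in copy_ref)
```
True
[240, 221, 119, 884]
False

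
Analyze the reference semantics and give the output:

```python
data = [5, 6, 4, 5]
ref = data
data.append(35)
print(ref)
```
[5, 6, 4, 5, 35]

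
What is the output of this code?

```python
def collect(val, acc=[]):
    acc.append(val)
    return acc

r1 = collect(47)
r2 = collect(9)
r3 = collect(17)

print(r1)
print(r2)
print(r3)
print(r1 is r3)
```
[47, 9, 17]
[47, 9, 17]
[47, 9, 17]
True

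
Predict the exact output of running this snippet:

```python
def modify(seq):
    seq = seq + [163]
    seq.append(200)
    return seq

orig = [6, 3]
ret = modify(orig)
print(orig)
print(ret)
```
[6, 3]
[6, 3, 163, 200]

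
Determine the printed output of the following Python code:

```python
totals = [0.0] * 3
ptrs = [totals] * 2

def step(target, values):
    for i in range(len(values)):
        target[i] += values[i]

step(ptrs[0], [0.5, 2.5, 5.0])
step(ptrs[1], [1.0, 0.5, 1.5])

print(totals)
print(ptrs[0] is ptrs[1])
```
[1.5, 3.0, 6.5]
True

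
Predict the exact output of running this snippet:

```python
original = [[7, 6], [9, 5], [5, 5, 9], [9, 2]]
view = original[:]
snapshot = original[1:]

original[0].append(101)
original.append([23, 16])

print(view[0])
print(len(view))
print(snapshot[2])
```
[7, 6, 101]
4
[9, 2]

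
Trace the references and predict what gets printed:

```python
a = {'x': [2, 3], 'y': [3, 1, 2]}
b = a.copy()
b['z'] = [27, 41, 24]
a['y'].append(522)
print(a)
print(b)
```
{'x': [2, 3], 'y': [3, 1, 2, 522]}
{'x': [2, 3], 'y': [3, 1, 2, 522], 'z': [27, 41, 24]}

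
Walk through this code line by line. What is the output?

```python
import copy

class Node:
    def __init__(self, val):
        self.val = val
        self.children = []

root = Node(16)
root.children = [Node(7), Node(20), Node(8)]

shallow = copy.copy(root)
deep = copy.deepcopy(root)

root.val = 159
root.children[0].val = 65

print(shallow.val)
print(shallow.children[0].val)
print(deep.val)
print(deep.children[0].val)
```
16
65
16
7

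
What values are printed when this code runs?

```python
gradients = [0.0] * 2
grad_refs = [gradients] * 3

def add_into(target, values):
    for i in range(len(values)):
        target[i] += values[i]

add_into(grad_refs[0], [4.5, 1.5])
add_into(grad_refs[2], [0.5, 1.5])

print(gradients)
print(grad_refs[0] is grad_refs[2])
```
[5.0, 3.0]
True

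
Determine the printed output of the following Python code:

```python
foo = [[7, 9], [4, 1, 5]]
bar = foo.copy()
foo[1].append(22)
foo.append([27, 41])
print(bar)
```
[[7, 9], [4, 1, 5, 22]]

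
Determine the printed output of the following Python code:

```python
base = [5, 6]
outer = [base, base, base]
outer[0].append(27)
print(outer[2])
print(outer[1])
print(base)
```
[5, 6, 27]
[5, 6, 27]
[5, 6, 27]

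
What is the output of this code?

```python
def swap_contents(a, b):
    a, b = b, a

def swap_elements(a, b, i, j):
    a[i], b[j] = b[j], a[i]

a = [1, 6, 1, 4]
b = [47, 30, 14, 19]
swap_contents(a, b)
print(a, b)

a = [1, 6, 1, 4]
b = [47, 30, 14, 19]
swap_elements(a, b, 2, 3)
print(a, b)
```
[1, 6, 1, 4] [47, 30, 14, 19]
[1, 6, 19, 4] [47, 30, 14, 1]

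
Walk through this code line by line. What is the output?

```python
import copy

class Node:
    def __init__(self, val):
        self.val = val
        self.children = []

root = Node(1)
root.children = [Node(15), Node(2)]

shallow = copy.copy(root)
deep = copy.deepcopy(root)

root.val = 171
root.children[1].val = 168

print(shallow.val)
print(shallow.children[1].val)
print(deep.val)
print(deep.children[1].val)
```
1
168
1
2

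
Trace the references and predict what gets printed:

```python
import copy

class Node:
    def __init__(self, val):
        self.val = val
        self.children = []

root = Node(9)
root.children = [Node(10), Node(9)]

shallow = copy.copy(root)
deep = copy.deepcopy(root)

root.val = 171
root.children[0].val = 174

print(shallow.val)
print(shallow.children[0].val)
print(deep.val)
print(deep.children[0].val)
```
9
174
9
10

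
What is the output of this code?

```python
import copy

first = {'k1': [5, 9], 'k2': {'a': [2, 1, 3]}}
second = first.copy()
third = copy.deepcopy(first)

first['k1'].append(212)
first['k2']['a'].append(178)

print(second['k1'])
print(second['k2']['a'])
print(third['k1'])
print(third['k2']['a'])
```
[5, 9, 212]
[2, 1, 3, 178]
[5, 9]
[2, 1, 3]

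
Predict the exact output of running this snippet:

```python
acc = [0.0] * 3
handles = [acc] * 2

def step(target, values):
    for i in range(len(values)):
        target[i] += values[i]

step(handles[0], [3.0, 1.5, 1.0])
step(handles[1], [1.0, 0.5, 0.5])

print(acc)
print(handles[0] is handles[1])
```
[4.0, 2.0, 1.5]
True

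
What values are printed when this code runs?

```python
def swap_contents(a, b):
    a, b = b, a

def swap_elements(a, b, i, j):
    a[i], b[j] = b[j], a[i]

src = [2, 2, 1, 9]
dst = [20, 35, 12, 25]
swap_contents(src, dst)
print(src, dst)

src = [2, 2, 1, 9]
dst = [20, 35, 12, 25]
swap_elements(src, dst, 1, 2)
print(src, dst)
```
[2, 2, 1, 9] [20, 35, 12, 25]
[2, 12, 1, 9] [20, 35, 2, 25]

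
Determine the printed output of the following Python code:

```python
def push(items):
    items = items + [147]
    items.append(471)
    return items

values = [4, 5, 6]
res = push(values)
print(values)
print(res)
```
[4, 5, 6]
[4, 5, 6, 147, 471]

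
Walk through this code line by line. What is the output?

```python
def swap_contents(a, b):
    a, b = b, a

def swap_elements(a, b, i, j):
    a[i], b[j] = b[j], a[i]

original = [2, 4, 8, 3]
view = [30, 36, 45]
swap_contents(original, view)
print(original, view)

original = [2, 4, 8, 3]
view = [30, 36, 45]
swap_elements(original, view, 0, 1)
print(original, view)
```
[2, 4, 8, 3] [30, 36, 45]
[36, 4, 8, 3] [30, 2, 45]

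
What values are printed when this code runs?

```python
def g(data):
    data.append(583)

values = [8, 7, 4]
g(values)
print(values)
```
[8, 7, 4, 583]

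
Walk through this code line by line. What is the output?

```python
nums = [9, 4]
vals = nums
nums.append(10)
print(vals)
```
[9, 4, 10]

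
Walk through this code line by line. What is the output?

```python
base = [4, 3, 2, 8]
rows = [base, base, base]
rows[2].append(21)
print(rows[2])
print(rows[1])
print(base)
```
[4, 3, 2, 8, 21]
[4, 3, 2, 8, 21]
[4, 3, 2, 8, 21]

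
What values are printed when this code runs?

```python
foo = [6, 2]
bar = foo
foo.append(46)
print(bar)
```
[6, 2, 46]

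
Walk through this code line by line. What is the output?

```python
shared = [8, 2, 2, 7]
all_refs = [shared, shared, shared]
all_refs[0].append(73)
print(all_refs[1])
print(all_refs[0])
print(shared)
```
[8, 2, 2, 7, 73]
[8, 2, 2, 7, 73]
[8, 2, 2, 7, 73]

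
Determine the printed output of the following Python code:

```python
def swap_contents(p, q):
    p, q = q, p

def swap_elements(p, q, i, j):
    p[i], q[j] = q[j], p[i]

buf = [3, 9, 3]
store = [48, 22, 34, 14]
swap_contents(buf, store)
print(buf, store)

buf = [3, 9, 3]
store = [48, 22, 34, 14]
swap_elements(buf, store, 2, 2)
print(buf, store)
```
[3, 9, 3] [48, 22, 34, 14]
[3, 9, 34] [48, 22, 3, 14]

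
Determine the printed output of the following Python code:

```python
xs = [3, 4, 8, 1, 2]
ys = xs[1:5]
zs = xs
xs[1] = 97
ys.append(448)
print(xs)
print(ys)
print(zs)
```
[3, 97, 8, 1, 2]
[4, 8, 1, 2, 448]
[3, 97, 8, 1, 2]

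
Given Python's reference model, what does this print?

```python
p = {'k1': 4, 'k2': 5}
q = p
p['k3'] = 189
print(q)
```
{'k1': 4, 'k2': 5, 'k3': 189}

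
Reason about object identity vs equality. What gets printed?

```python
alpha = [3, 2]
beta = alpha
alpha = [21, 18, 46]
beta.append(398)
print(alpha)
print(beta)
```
[21, 18, 46]
[3, 2, 398]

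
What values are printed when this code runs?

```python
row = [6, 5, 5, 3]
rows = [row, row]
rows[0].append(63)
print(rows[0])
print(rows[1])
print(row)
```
[6, 5, 5, 3, 63]
[6, 5, 5, 3, 63]
[6, 5, 5, 3, 63]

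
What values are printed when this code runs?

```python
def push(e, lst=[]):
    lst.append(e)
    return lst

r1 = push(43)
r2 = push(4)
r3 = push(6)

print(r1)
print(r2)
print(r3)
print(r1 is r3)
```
[43, 4, 6]
[43, 4, 6]
[43, 4, 6]
True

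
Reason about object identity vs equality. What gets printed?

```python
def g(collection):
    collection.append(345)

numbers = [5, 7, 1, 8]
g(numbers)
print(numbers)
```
[5, 7, 1, 8, 345]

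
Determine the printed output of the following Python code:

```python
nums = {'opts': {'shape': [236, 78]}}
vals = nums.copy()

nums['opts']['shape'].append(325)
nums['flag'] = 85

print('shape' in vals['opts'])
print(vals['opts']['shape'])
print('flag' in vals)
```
True
[236, 78, 325]
False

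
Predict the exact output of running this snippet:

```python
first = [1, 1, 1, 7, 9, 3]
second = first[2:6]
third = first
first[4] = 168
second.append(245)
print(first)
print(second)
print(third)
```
[1, 1, 1, 7, 168, 3]
[1, 7, 9, 3, 245]
[1, 1, 1, 7, 168, 3]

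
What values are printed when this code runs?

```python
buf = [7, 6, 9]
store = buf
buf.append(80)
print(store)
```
[7, 6, 9, 80]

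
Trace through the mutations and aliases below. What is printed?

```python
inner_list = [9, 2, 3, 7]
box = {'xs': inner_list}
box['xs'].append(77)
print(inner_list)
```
[9, 2, 3, 7, 77]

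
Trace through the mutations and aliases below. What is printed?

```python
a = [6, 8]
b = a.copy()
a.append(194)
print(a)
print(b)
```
[6, 8, 194]
[6, 8]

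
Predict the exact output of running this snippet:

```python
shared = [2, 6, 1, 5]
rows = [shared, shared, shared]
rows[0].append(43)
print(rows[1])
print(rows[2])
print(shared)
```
[2, 6, 1, 5, 43]
[2, 6, 1, 5, 43]
[2, 6, 1, 5, 43]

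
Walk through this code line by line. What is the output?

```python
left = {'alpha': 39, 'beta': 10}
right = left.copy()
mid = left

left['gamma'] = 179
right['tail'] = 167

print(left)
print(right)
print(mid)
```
{'alpha': 39, 'beta': 10, 'gamma': 179}
{'alpha': 39, 'beta': 10, 'tail': 167}
{'alpha': 39, 'beta': 10, 'gamma': 179}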